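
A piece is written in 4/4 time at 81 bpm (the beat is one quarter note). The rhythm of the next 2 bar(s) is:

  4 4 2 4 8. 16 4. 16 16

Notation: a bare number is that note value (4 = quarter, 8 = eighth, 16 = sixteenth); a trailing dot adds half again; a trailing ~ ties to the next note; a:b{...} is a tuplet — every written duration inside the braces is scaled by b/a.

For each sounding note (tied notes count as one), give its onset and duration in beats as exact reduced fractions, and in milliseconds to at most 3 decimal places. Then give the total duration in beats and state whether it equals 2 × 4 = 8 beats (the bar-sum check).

1) 0.0ms=0b +740.741ms=1b
2) 740.741ms=1b +740.741ms=1b
3) 1481.481ms=2b +1481.481ms=2b
4) 2962.963ms=4b +740.741ms=1b
5) 3703.704ms=5b +555.556ms=3/4b
6) 4259.259ms=23/4b +185.185ms=1/4b
7) 4444.444ms=6b +1111.111ms=3/2b
8) 5555.556ms=15/2b +185.185ms=1/4b
9) 5740.741ms=31/4b +185.185ms=1/4b
Σ=8b of 8 (81bpm 4/4) — PASS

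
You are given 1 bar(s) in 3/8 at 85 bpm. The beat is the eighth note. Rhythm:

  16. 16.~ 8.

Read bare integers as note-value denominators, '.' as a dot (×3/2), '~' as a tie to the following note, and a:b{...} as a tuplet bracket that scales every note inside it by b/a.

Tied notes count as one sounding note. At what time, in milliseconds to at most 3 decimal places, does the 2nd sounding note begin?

note 2 onset = 3/4b = 529.412ms

1. 0.0ms @ 0 + 529.412ms (3/4)
2. 529.412ms @ 3/4 + 1588.235ms (9/4)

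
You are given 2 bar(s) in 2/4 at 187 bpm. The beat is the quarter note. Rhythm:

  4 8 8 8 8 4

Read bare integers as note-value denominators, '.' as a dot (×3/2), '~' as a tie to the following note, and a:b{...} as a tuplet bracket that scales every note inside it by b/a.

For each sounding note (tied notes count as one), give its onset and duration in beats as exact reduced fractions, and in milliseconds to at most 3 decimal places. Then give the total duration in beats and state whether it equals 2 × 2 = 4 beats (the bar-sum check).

1) 0.0ms=0b +320.856ms=1b
2) 320.856ms=1b +160.428ms=1/2b
3) 481.283ms=3/2b +160.428ms=1/2b
4) 641.711ms=2b +160.428ms=1/2b
5) 802.139ms=5/2b +160.428ms=1/2b
6) 962.567ms=3b +320.856ms=1b
Σ=4b of 4 (187bpm 2/4) — PASS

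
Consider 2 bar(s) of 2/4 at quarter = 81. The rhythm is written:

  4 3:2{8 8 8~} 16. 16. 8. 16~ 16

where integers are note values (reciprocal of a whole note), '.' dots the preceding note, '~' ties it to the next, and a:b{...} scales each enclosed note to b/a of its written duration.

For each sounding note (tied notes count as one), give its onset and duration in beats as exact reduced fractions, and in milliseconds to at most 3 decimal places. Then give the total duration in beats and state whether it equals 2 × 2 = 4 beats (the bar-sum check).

1) 0.0ms=0b +740.741ms=1b
2) 740.741ms=1b +246.914ms=1/3b
3) 987.654ms=4/3b +246.914ms=1/3b
4) 1234.568ms=5/3b +524.691ms=17/24b
5) 1759.259ms=19/8b +277.778ms=3/8b
6) 2037.037ms=11/4b +555.556ms=3/4b
7) 2592.593ms=7/2b +370.37ms=1/2b
Σ=4b of 4 (81bpm 2/4) — PASS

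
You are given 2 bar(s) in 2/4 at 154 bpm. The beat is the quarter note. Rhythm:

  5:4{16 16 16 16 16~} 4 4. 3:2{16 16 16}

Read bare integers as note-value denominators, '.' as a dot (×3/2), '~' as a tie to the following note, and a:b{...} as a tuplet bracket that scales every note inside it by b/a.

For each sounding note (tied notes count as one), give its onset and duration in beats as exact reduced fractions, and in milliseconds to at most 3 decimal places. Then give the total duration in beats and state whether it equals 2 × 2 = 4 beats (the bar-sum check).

1) 0.0ms=0b +77.922ms=1/5b
2) 77.922ms=1/5b +77.922ms=1/5b
3) 155.844ms=2/5b +77.922ms=1/5b
4) 233.766ms=3/5b +77.922ms=1/5b
5) 311.688ms=4/5b +467.532ms=6/5b
6) 779.221ms=2b +584.416ms=3/2b
7) 1363.636ms=7/2b +64.935ms=1/6b
8) 1428.571ms=11/3b +64.935ms=1/6b
9) 1493.506ms=23/6b +64.935ms=1/6b
Σ=4b of 4 (154bpm 2/4) — PASS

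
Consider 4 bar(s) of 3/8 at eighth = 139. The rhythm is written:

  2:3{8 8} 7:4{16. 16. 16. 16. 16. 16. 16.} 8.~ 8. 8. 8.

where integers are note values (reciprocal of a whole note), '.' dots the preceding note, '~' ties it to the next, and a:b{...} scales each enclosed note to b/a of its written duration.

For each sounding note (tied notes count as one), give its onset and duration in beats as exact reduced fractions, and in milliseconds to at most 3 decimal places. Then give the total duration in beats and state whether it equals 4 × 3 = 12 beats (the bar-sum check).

1) 0.0ms=0b +647.482ms=3/2b
2) 647.482ms=3/2b +647.482ms=3/2b
3) 1294.964ms=3b +184.995ms=3/7b
4) 1479.959ms=24/7b +184.995ms=3/7b
5) 1664.954ms=27/7b +184.995ms=3/7b
6) 1849.949ms=30/7b +184.995ms=3/7b
7) 2034.943ms=33/7b +184.995ms=3/7b
8) 2219.938ms=36/7b +184.995ms=3/7b
9) 2404.933ms=39/7b +184.995ms=3/7b
10) 2589.928ms=6b +1294.964ms=3b
11) 3884.892ms=9b +647.482ms=3/2b
12) 4532.374ms=21/2b +647.482ms=3/2b
Σ=12b of 12 (139bpm 3/8) — PASS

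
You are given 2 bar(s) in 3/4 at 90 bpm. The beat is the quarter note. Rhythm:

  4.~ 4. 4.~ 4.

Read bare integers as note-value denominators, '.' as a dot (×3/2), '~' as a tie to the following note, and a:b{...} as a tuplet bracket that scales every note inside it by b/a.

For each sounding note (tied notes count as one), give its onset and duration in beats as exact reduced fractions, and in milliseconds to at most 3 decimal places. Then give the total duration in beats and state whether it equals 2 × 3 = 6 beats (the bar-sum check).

1) 0.0ms=0b +2000.0ms=3b
2) 2000.0ms=3b +2000.0ms=3b
Σ=6b of 6 (90bpm 3/4) — PASS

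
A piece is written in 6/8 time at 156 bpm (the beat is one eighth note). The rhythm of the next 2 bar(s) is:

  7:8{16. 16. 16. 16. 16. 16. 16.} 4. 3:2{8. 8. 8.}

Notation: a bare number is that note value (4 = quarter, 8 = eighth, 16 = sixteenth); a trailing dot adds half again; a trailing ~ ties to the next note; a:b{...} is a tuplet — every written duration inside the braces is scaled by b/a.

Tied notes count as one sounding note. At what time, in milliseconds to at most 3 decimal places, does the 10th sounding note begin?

note 10 onset = 10b = 3846.154ms

1. 0.0ms @ 0 + 329.67ms (6/7)
2. 329.67ms @ 6/7 + 329.67ms (6/7)
3. 659.341ms @ 12/7 + 329.67ms (6/7)
4. 989.011ms @ 18/7 + 329.67ms (6/7)
5. 1318.681ms @ 24/7 + 329.67ms (6/7)
6. 1648.352ms @ 30/7 + 329.67ms (6/7)
7. 1978.022ms @ 36/7 + 329.67ms (6/7)
8. 2307.692ms @ 6 + 1153.846ms (3)
9. 3461.538ms @ 9 + 384.615ms (1)
10. 3846.154ms @ 10 + 384.615ms (1)
11. 4230.769ms @ 11 + 384.615ms (1)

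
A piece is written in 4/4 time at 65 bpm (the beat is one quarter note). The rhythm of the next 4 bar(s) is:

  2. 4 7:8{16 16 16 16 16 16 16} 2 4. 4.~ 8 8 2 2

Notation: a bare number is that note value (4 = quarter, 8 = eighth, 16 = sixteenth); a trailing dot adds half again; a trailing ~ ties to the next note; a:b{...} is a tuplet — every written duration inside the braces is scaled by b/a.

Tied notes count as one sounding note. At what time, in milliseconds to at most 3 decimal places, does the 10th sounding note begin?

1. 0.0ms @ 0 + 2769.231ms (3)
2. 2769.231ms @ 3 + 923.077ms (1)
3. 3692.308ms @ 4 + 263.736ms (2/7)
4. 3956.044ms @ 30/7 + 263.736ms (2/7)
5. 4219.78ms @ 32/7 + 263.736ms (2/7)
6. 4483.516ms @ 34/7 + 263.736ms (2/7)
7. 4747.253ms @ 36/7 + 263.736ms (2/7)
8. 5010.989ms @ 38/7 + 263.736ms (2/7)
9. 5274.725ms @ 40/7 + 263.736ms (2/7)
10. 5538.462ms @ 6 + 1846.154ms (2)
11. 7384.615ms @ 8 + 1384.615ms (3/2)
12. 8769.231ms @ 19/2 + 1846.154ms (2)
13. 10615.385ms @ 23/2 + 461.538ms (1/2)
14. 11076.923ms @ 12 + 1846.154ms (2)
15. 12923.077ms @ 14 + 1846.154ms (2)

note 10 onset = 6b = 5538.462ms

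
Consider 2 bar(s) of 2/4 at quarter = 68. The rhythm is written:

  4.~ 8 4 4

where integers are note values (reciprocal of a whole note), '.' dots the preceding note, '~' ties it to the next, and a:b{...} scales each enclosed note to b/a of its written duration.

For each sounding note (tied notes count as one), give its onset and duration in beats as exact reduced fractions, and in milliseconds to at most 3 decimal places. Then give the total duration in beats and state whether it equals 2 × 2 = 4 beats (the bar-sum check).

1) 0.0ms=0b +1764.706ms=2b
2) 1764.706ms=2b +882.353ms=1b
3) 2647.059ms=3b +882.353ms=1b
Σ=4b of 4 (68bpm 2/4) — PASS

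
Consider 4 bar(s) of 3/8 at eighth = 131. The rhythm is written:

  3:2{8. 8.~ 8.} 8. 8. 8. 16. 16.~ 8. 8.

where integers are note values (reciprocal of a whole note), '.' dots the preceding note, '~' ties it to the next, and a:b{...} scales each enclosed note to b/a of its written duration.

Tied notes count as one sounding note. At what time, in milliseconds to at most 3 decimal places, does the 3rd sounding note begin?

1. 0.0ms @ 0 + 458.015ms (1)
2. 458.015ms @ 1 + 916.031ms (2)
3. 1374.046ms @ 3 + 687.023ms (3/2)
4. 2061.069ms @ 9/2 + 687.023ms (3/2)
5. 2748.092ms @ 6 + 687.023ms (3/2)
6. 3435.115ms @ 15/2 + 343.511ms (3/4)
7. 3778.626ms @ 33/4 + 1030.534ms (9/4)
8. 4809.16ms @ 21/2 + 687.023ms (3/2)

note 3 onset = 3b = 1374.046ms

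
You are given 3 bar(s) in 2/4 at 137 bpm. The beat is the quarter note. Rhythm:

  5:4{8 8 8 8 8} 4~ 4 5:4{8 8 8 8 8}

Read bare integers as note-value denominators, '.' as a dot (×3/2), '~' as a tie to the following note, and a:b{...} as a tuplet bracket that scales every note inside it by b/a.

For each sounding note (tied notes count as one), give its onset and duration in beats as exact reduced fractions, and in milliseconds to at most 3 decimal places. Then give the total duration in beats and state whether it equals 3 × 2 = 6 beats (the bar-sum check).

1) 0.0ms=0b +175.182ms=2/5b
2) 175.182ms=2/5b +175.182ms=2/5b
3) 350.365ms=4/5b +175.182ms=2/5b
4) 525.547ms=6/5b +175.182ms=2/5b
5) 700.73ms=8/5b +175.182ms=2/5b
6) 875.912ms=2b +875.912ms=2b
7) 1751.825ms=4b +175.182ms=2/5b
8) 1927.007ms=22/5b +175.182ms=2/5b
9) 2102.19ms=24/5b +175.182ms=2/5b
10) 2277.372ms=26/5b +175.182ms=2/5b
11) 2452.555ms=28/5b +175.182ms=2/5b
Σ=6b of 6 (137bpm 2/4) — PASS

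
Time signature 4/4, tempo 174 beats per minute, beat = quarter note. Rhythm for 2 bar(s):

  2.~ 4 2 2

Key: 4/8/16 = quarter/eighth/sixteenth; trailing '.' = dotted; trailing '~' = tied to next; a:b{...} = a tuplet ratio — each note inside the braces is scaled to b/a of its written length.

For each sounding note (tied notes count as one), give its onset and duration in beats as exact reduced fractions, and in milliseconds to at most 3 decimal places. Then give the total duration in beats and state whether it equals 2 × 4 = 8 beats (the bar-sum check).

1) 0.0ms=0b +1379.31ms=4b
2) 1379.31ms=4b +689.655ms=2b
3) 2068.966ms=6b +689.655ms=2b
Σ=8b of 8 (174bpm 4/4) — PASS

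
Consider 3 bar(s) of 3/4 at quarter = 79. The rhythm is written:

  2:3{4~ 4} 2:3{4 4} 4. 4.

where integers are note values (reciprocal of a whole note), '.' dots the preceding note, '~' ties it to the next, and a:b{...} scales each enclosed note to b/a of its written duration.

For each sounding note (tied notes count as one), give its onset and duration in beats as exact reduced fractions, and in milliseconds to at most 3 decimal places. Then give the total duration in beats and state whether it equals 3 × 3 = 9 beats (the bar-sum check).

1) 0.0ms=0b +2278.481ms=3b
2) 2278.481ms=3b +1139.241ms=3/2b
3) 3417.722ms=9/2b +1139.241ms=3/2b
4) 4556.962ms=6b +1139.241ms=3/2b
5) 5696.203ms=15/2b +1139.241ms=3/2b
Σ=9b of 9 (79bpm 3/4) — PASS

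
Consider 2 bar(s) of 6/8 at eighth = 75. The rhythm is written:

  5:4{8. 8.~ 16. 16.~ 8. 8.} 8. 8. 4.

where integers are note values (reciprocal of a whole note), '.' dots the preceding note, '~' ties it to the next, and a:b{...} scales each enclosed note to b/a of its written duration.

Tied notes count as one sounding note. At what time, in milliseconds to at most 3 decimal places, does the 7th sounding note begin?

note 7 onset = 9b = 7200.0ms

1. 0.0ms @ 0 + 960.0ms (6/5)
2. 960.0ms @ 6/5 + 1440.0ms (9/5)
3. 2400.0ms @ 3 + 1440.0ms (9/5)
4. 3840.0ms @ 24/5 + 960.0ms (6/5)
5. 4800.0ms @ 6 + 1200.0ms (3/2)
6. 6000.0ms @ 15/2 + 1200.0ms (3/2)
7. 7200.0ms @ 9 + 2400.0ms (3)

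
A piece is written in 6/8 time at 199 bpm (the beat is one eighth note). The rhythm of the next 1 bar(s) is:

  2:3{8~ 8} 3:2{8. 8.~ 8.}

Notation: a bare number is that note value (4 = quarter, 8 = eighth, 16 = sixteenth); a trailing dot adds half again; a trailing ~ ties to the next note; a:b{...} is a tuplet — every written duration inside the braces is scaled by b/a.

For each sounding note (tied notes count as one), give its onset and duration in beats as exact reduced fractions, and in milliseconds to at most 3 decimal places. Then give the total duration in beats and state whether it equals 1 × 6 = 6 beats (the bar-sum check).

1) 0.0ms=0b +904.523ms=3b
2) 904.523ms=3b +301.508ms=1b
3) 1206.03ms=4b +603.015ms=2b
Σ=6b of 6 (199bpm 6/8) — PASS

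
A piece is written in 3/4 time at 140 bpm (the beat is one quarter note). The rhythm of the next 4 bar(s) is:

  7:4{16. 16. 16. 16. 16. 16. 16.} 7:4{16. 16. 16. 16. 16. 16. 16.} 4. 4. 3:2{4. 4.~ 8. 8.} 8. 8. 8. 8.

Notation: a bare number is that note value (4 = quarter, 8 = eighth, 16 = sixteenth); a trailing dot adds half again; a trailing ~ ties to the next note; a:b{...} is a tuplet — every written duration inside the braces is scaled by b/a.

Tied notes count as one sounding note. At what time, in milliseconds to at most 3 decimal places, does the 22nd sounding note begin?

note 22 onset = 21/2b = 4500.0ms

1. 0.0ms @ 0 + 91.837ms (3/14)
2. 91.837ms @ 3/14 + 91.837ms (3/14)
3. 183.673ms @ 3/7 + 91.837ms (3/14)
4. 275.51ms @ 9/14 + 91.837ms (3/14)
5. 367.347ms @ 6/7 + 91.837ms (3/14)
6. 459.184ms @ 15/14 + 91.837ms (3/14)
7. 551.02ms @ 9/7 + 91.837ms (3/14)
8. 642.857ms @ 3/2 + 91.837ms (3/14)
9. 734.694ms @ 12/7 + 91.837ms (3/14)
10. 826.531ms @ 27/14 + 91.837ms (3/14)
11. 918.367ms @ 15/7 + 91.837ms (3/14)
12. 1010.204ms @ 33/14 + 91.837ms (3/14)
13. 1102.041ms @ 18/7 + 91.837ms (3/14)
14. 1193.878ms @ 39/14 + 91.837ms (3/14)
15. 1285.714ms @ 3 + 642.857ms (3/2)
16. 1928.571ms @ 9/2 + 642.857ms (3/2)
17. 2571.429ms @ 6 + 428.571ms (1)
18. 3000.0ms @ 7 + 642.857ms (3/2)
19. 3642.857ms @ 17/2 + 214.286ms (1/2)
20. 3857.143ms @ 9 + 321.429ms (3/4)
21. 4178.571ms @ 39/4 + 321.429ms (3/4)
22. 4500.0ms @ 21/2 + 321.429ms (3/4)
23. 4821.429ms @ 45/4 + 321.429ms (3/4)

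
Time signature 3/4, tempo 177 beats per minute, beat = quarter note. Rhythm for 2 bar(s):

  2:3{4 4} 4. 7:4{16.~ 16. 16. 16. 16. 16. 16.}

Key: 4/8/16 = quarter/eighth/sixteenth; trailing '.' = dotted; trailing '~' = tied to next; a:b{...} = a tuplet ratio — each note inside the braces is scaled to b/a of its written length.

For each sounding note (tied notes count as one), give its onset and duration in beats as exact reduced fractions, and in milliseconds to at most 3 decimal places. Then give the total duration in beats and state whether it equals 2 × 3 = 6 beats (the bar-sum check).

1) 0.0ms=0b +508.475ms=3/2b
2) 508.475ms=3/2b +508.475ms=3/2b
3) 1016.949ms=3b +508.475ms=3/2b
4) 1525.424ms=9/2b +145.278ms=3/7b
5) 1670.702ms=69/14b +72.639ms=3/14b
6) 1743.341ms=36/7b +72.639ms=3/14b
7) 1815.981ms=75/14b +72.639ms=3/14b
8) 1888.62ms=39/7b +72.639ms=3/14b
9) 1961.259ms=81/14b +72.639ms=3/14b
Σ=6b of 6 (177bpm 3/4) — PASS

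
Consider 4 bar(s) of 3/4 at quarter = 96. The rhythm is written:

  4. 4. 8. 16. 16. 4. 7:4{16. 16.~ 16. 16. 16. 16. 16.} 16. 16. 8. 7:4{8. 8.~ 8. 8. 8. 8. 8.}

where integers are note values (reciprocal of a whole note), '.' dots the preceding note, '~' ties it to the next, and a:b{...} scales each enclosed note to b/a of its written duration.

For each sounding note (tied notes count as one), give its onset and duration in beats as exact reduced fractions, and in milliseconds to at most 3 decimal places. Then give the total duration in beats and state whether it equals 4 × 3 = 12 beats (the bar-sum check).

1) 0.0ms=0b +937.5ms=3/2b
2) 937.5ms=3/2b +937.5ms=3/2b
3) 1875.0ms=3b +468.75ms=3/4b
4) 2343.75ms=15/4b +234.375ms=3/8b
5) 2578.125ms=33/8b +234.375ms=3/8b
6) 2812.5ms=9/2b +937.5ms=3/2b
7) 3750.0ms=6b +133.929ms=3/14b
8) 3883.929ms=87/14b +267.857ms=3/7b
9) 4151.786ms=93/14b +133.929ms=3/14b
10) 4285.714ms=48/7b +133.929ms=3/14b
11) 4419.643ms=99/14b +133.929ms=3/14b
12) 4553.571ms=51/7b +133.929ms=3/14b
13) 4687.5ms=15/2b +234.375ms=3/8b
14) 4921.875ms=63/8b +234.375ms=3/8b
15) 5156.25ms=33/4b +468.75ms=3/4b
16) 5625.0ms=9b +267.857ms=3/7b
17) 5892.857ms=66/7b +535.714ms=6/7b
18) 6428.571ms=72/7b +267.857ms=3/7b
19) 6696.429ms=75/7b +267.857ms=3/7b
20) 6964.286ms=78/7b +267.857ms=3/7b
21) 7232.143ms=81/7b +267.857ms=3/7b
Σ=12b of 12 (96bpm 3/4) — PASS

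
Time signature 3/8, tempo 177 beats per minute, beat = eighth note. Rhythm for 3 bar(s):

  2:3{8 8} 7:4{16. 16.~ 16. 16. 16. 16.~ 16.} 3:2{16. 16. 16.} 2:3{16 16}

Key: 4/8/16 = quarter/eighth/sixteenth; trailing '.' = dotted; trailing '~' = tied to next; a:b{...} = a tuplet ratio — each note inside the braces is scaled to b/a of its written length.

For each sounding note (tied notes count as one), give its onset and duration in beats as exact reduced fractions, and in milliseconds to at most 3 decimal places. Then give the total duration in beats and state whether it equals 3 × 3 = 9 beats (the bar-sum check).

1) 0.0ms=0b +508.475ms=3/2b
2) 508.475ms=3/2b +508.475ms=3/2b
3) 1016.949ms=3b +145.278ms=3/7b
4) 1162.228ms=24/7b +290.557ms=6/7b
5) 1452.785ms=30/7b +145.278ms=3/7b
6) 1598.063ms=33/7b +145.278ms=3/7b
7) 1743.341ms=36/7b +290.557ms=6/7b
8) 2033.898ms=6b +169.492ms=1/2b
9) 2203.39ms=13/2b +169.492ms=1/2b
10) 2372.881ms=7b +169.492ms=1/2b
11) 2542.373ms=15/2b +254.237ms=3/4b
12) 2796.61ms=33/4b +254.237ms=3/4b
Σ=9b of 9 (177bpm 3/8) — PASS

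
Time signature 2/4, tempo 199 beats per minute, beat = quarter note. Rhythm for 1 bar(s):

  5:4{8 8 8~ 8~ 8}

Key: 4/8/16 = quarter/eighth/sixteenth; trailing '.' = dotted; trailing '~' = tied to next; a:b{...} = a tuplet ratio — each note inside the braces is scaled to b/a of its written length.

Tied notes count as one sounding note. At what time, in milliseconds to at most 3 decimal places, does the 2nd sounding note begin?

1. 0.0ms @ 0 + 120.603ms (2/5)
2. 120.603ms @ 2/5 + 120.603ms (2/5)
3. 241.206ms @ 4/5 + 361.809ms (6/5)

note 2 onset = 2/5b = 120.603ms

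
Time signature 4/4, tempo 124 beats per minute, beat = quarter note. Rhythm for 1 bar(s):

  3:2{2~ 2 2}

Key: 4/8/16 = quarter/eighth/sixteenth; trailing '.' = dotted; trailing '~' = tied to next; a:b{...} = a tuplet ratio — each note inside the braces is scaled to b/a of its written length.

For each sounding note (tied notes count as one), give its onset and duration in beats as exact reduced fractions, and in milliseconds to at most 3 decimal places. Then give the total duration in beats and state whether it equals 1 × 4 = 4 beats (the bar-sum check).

1) 0.0ms=0b +1290.323ms=8/3b
2) 1290.323ms=8/3b +645.161ms=4/3b
Σ=4b of 4 (124bpm 4/4) — PASS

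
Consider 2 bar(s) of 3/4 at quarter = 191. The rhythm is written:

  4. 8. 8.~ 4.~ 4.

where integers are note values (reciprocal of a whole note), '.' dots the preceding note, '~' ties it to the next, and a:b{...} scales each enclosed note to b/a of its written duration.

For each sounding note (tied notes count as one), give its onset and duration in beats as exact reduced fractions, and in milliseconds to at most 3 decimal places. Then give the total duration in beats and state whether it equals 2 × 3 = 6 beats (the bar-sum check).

1) 0.0ms=0b +471.204ms=3/2b
2) 471.204ms=3/2b +235.602ms=3/4b
3) 706.806ms=9/4b +1178.01ms=15/4b
Σ=6b of 6 (191bpm 3/4) — PASS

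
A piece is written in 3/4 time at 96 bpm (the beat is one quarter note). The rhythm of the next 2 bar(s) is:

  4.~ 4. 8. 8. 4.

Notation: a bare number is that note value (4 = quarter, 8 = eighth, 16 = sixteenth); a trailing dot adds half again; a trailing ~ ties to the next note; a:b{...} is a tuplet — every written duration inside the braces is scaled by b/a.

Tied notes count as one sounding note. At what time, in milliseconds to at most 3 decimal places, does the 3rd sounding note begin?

1. 0.0ms @ 0 + 1875.0ms (3)
2. 1875.0ms @ 3 + 468.75ms (3/4)
3. 2343.75ms @ 15/4 + 468.75ms (3/4)
4. 2812.5ms @ 9/2 + 937.5ms (3/2)

note 3 onset = 15/4b = 2343.75ms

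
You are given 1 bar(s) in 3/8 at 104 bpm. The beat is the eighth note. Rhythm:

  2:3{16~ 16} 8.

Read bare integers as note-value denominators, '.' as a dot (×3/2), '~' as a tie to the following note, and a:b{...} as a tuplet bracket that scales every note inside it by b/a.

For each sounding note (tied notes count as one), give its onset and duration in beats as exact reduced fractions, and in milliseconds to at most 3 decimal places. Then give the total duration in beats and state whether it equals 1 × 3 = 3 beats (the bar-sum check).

1) 0.0ms=0b +865.385ms=3/2b
2) 865.385ms=3/2b +865.385ms=3/2b
Σ=3b of 3 (104bpm 3/8) — PASS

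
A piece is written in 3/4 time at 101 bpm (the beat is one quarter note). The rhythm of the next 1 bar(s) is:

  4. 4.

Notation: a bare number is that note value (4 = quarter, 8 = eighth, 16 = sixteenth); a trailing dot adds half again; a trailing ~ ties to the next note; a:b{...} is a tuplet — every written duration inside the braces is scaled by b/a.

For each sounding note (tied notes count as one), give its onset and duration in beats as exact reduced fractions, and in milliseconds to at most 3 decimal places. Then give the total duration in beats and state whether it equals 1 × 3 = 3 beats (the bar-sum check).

1) 0.0ms=0b +891.089ms=3/2b
2) 891.089ms=3/2b +891.089ms=3/2b
Σ=3b of 3 (101bpm 3/4) — PASS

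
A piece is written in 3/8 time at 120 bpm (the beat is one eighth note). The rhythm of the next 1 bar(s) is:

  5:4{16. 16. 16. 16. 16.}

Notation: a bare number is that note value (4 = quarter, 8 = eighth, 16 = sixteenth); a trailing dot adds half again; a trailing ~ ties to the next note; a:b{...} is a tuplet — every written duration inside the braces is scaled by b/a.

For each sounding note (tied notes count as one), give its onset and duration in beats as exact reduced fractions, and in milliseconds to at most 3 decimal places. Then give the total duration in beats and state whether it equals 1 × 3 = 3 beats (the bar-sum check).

1) 0.0ms=0b +300.0ms=3/5b
2) 300.0ms=3/5b +300.0ms=3/5b
3) 600.0ms=6/5b +300.0ms=3/5b
4) 900.0ms=9/5b +300.0ms=3/5b
5) 1200.0ms=12/5b +300.0ms=3/5b
Σ=3b of 3 (120bpm 3/8) — PASS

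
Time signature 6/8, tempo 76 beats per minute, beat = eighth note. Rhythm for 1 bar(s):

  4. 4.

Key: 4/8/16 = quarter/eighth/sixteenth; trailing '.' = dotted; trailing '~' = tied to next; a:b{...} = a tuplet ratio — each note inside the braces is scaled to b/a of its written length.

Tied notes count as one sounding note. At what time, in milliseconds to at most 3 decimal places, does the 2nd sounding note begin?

1. 0.0ms @ 0 + 2368.421ms (3)
2. 2368.421ms @ 3 + 2368.421ms (3)

note 2 onset = 3b = 2368.421ms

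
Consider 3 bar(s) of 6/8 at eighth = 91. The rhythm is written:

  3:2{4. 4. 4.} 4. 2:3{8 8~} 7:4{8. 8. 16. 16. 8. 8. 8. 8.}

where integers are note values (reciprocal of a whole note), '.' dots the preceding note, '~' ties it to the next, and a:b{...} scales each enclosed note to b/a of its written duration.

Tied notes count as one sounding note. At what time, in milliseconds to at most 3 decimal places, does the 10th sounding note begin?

note 10 onset = 102/7b = 9607.535ms

1. 0.0ms @ 0 + 1318.681ms (2)
2. 1318.681ms @ 2 + 1318.681ms (2)
3. 2637.363ms @ 4 + 1318.681ms (2)
4. 3956.044ms @ 6 + 1978.022ms (3)
5. 5934.066ms @ 9 + 989.011ms (3/2)
6. 6923.077ms @ 21/2 + 1554.16ms (33/14)
7. 8477.237ms @ 90/7 + 565.149ms (6/7)
8. 9042.386ms @ 96/7 + 282.575ms (3/7)
9. 9324.961ms @ 99/7 + 282.575ms (3/7)
10. 9607.535ms @ 102/7 + 565.149ms (6/7)
11. 10172.684ms @ 108/7 + 565.149ms (6/7)
12. 10737.834ms @ 114/7 + 565.149ms (6/7)
13. 11302.983ms @ 120/7 + 565.149ms (6/7)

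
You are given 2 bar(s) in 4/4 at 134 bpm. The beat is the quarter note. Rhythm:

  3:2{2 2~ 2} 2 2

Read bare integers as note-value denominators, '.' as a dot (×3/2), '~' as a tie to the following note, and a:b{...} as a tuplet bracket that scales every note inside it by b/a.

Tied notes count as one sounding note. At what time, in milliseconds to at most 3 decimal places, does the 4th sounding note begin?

1. 0.0ms @ 0 + 597.015ms (4/3)
2. 597.015ms @ 4/3 + 1194.03ms (8/3)
3. 1791.045ms @ 4 + 895.522ms (2)
4. 2686.567ms @ 6 + 895.522ms (2)

note 4 onset = 6b = 2686.567ms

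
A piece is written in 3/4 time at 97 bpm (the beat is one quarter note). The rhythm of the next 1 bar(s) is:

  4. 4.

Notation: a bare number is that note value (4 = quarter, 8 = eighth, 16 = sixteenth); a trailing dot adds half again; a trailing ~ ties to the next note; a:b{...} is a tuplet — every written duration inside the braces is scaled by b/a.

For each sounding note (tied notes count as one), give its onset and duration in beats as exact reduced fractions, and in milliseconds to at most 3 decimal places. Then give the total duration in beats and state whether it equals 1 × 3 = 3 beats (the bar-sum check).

1) 0.0ms=0b +927.835ms=3/2b
2) 927.835ms=3/2b +927.835ms=3/2b
Σ=3b of 3 (97bpm 3/4) — PASS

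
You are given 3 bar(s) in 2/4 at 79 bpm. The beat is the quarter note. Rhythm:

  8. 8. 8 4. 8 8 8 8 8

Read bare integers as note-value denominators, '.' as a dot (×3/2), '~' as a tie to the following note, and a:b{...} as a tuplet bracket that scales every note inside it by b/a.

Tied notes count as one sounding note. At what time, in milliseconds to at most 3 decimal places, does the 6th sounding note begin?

1. 0.0ms @ 0 + 569.62ms (3/4)
2. 569.62ms @ 3/4 + 569.62ms (3/4)
3. 1139.241ms @ 3/2 + 379.747ms (1/2)
4. 1518.987ms @ 2 + 1139.241ms (3/2)
5. 2658.228ms @ 7/2 + 379.747ms (1/2)
6. 3037.975ms @ 4 + 379.747ms (1/2)
7. 3417.722ms @ 9/2 + 379.747ms (1/2)
8. 3797.468ms @ 5 + 379.747ms (1/2)
9. 4177.215ms @ 11/2 + 379.747ms (1/2)

note 6 onset = 4b = 3037.975ms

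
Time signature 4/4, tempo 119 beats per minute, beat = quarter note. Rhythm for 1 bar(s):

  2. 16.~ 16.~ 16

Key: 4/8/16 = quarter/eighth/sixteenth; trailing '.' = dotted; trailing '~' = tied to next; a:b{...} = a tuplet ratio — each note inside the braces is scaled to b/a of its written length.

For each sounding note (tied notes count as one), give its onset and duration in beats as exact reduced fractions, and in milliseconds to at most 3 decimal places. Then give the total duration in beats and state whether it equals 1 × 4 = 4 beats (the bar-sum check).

1) 0.0ms=0b +1512.605ms=3b
2) 1512.605ms=3b +504.202ms=1b
Σ=4b of 4 (119bpm 4/4) — PASS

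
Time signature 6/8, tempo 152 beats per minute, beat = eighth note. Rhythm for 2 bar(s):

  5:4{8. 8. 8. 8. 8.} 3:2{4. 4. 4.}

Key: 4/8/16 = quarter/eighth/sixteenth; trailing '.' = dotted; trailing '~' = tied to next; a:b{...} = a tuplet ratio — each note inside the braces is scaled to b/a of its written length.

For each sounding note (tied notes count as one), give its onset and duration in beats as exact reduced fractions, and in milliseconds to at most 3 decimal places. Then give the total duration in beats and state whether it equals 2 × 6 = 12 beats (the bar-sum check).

1) 0.0ms=0b +473.684ms=6/5b
2) 473.684ms=6/5b +473.684ms=6/5b
3) 947.368ms=12/5b +473.684ms=6/5b
4) 1421.053ms=18/5b +473.684ms=6/5b
5) 1894.737ms=24/5b +473.684ms=6/5b
6) 2368.421ms=6b +789.474ms=2b
7) 3157.895ms=8b +789.474ms=2b
8) 3947.368ms=10b +789.474ms=2b
Σ=12b of 12 (152bpm 6/8) — PASS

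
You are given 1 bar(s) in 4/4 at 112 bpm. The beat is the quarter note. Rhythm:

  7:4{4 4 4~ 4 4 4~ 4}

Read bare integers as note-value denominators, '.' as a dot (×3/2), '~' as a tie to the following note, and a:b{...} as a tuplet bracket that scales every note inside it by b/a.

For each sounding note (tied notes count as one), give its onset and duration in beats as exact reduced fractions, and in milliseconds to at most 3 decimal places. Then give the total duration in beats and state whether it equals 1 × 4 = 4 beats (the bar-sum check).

1) 0.0ms=0b +306.122ms=4/7b
2) 306.122ms=4/7b +306.122ms=4/7b
3) 612.245ms=8/7b +612.245ms=8/7b
4) 1224.49ms=16/7b +306.122ms=4/7b
5) 1530.612ms=20/7b +612.245ms=8/7b
Σ=4b of 4 (112bpm 4/4) — PASS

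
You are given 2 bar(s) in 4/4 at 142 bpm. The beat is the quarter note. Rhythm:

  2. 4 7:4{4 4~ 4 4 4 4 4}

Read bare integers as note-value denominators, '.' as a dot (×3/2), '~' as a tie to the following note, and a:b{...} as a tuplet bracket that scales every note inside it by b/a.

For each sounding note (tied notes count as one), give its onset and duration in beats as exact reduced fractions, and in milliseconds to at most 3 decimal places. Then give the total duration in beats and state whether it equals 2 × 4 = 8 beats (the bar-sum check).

1) 0.0ms=0b +1267.606ms=3b
2) 1267.606ms=3b +422.535ms=1b
3) 1690.141ms=4b +241.449ms=4/7b
4) 1931.59ms=32/7b +482.897ms=8/7b
5) 2414.487ms=40/7b +241.449ms=4/7b
6) 2655.936ms=44/7b +241.449ms=4/7b
7) 2897.384ms=48/7b +241.449ms=4/7b
8) 3138.833ms=52/7b +241.449ms=4/7b
Σ=8b of 8 (142bpm 4/4) — PASS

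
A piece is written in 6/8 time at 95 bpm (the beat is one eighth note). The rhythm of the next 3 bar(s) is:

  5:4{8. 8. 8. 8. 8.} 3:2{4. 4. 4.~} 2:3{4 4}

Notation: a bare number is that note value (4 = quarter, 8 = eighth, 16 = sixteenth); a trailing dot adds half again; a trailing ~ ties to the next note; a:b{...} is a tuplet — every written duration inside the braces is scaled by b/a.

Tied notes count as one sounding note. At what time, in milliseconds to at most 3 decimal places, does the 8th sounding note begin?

1. 0.0ms @ 0 + 757.895ms (6/5)
2. 757.895ms @ 6/5 + 757.895ms (6/5)
3. 1515.789ms @ 12/5 + 757.895ms (6/5)
4. 2273.684ms @ 18/5 + 757.895ms (6/5)
5. 3031.579ms @ 24/5 + 757.895ms (6/5)
6. 3789.474ms @ 6 + 1263.158ms (2)
7. 5052.632ms @ 8 + 1263.158ms (2)
8. 6315.789ms @ 10 + 3157.895ms (5)
9. 9473.684ms @ 15 + 1894.737ms (3)

note 8 onset = 10b = 6315.789ms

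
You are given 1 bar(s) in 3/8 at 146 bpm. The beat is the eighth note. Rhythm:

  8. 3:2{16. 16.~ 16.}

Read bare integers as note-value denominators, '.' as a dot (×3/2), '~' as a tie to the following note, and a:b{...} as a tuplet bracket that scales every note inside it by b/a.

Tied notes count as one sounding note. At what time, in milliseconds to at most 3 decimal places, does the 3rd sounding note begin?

1. 0.0ms @ 0 + 616.438ms (3/2)
2. 616.438ms @ 3/2 + 205.479ms (1/2)
3. 821.918ms @ 2 + 410.959ms (1)

note 3 onset = 2b = 821.918ms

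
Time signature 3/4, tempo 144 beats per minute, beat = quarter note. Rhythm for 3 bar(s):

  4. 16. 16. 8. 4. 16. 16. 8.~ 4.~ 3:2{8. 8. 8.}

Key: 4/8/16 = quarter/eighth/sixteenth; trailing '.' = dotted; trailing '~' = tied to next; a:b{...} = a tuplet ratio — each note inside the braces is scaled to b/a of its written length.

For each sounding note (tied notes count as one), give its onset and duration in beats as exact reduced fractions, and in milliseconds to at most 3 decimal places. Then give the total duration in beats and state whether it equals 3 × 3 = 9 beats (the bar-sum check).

1) 0.0ms=0b +625.0ms=3/2b
2) 625.0ms=3/2b +156.25ms=3/8b
3) 781.25ms=15/8b +156.25ms=3/8b
4) 937.5ms=9/4b +312.5ms=3/4b
5) 1250.0ms=3b +625.0ms=3/2b
6) 1875.0ms=9/2b +156.25ms=3/8b
7) 2031.25ms=39/8b +156.25ms=3/8b
8) 2187.5ms=21/4b +1145.833ms=11/4b
9) 3333.333ms=8b +208.333ms=1/2b
10) 3541.667ms=17/2b +208.333ms=1/2b
Σ=9b of 9 (144bpm 3/4) — PASS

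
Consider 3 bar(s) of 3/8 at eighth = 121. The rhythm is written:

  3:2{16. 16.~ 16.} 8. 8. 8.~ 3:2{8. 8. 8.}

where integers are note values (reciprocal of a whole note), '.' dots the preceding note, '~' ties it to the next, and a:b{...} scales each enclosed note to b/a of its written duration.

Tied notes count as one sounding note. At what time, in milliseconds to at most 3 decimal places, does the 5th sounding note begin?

1. 0.0ms @ 0 + 247.934ms (1/2)
2. 247.934ms @ 1/2 + 495.868ms (1)
3. 743.802ms @ 3/2 + 743.802ms (3/2)
4. 1487.603ms @ 3 + 743.802ms (3/2)
5. 2231.405ms @ 9/2 + 1239.669ms (5/2)
6. 3471.074ms @ 7 + 495.868ms (1)
7. 3966.942ms @ 8 + 495.868ms (1)

note 5 onset = 9/2b = 2231.405ms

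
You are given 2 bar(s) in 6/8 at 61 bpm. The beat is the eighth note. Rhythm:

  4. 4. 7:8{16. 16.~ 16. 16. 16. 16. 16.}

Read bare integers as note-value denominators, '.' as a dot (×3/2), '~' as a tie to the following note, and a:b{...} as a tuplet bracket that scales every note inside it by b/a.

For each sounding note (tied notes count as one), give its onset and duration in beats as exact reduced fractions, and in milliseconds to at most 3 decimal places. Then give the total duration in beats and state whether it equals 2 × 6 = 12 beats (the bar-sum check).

1) 0.0ms=0b +2950.82ms=3b
2) 2950.82ms=3b +2950.82ms=3b
3) 5901.639ms=6b +843.091ms=6/7b
4) 6744.731ms=48/7b +1686.183ms=12/7b
5) 8430.913ms=60/7b +843.091ms=6/7b
6) 9274.005ms=66/7b +843.091ms=6/7b
7) 10117.096ms=72/7b +843.091ms=6/7b
8) 10960.187ms=78/7b +843.091ms=6/7b
Σ=12b of 12 (61bpm 6/8) — PASS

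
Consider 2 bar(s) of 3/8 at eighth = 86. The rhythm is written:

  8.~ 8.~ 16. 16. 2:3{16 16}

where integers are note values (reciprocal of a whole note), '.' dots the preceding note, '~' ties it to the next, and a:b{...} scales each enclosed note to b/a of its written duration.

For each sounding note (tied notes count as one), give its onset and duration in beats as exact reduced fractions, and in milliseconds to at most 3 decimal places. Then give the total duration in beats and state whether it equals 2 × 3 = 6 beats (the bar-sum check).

1) 0.0ms=0b +2616.279ms=15/4b
2) 2616.279ms=15/4b +523.256ms=3/4b
3) 3139.535ms=9/2b +523.256ms=3/4b
4) 3662.791ms=21/4b +523.256ms=3/4b
Σ=6b of 6 (86bpm 3/8) — PASS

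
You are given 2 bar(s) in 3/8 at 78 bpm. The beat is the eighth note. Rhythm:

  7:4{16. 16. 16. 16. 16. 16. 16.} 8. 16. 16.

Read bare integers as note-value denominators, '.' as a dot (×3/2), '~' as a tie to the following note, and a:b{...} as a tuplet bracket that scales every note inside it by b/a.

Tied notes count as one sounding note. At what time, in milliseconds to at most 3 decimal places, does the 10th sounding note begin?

note 10 onset = 21/4b = 4038.462ms

1. 0.0ms @ 0 + 329.67ms (3/7)
2. 329.67ms @ 3/7 + 329.67ms (3/7)
3. 659.341ms @ 6/7 + 329.67ms (3/7)
4. 989.011ms @ 9/7 + 329.67ms (3/7)
5. 1318.681ms @ 12/7 + 329.67ms (3/7)
6. 1648.352ms @ 15/7 + 329.67ms (3/7)
7. 1978.022ms @ 18/7 + 329.67ms (3/7)
8. 2307.692ms @ 3 + 1153.846ms (3/2)
9. 3461.538ms @ 9/2 + 576.923ms (3/4)
10. 4038.462ms @ 21/4 + 576.923ms (3/4)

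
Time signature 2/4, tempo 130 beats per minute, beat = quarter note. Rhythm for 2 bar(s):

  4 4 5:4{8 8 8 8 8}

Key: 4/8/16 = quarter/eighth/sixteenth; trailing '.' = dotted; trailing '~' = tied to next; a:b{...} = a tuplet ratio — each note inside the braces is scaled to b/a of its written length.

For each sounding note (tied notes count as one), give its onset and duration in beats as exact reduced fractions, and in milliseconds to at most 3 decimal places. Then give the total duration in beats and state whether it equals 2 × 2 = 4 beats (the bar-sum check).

1) 0.0ms=0b +461.538ms=1b
2) 461.538ms=1b +461.538ms=1b
3) 923.077ms=2b +184.615ms=2/5b
4) 1107.692ms=12/5b +184.615ms=2/5b
5) 1292.308ms=14/5b +184.615ms=2/5b
6) 1476.923ms=16/5b +184.615ms=2/5b
7) 1661.538ms=18/5b +184.615ms=2/5b
Σ=4b of 4 (130bpm 2/4) — PASS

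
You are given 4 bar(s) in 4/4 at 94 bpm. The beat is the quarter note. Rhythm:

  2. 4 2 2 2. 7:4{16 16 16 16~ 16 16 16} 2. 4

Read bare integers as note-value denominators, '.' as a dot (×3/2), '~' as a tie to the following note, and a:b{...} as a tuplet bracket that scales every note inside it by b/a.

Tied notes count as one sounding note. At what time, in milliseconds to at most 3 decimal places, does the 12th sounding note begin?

1. 0.0ms @ 0 + 1914.894ms (3)
2. 1914.894ms @ 3 + 638.298ms (1)
3. 2553.191ms @ 4 + 1276.596ms (2)
4. 3829.787ms @ 6 + 1276.596ms (2)
5. 5106.383ms @ 8 + 1914.894ms (3)
6. 7021.277ms @ 11 + 91.185ms (1/7)
7. 7112.462ms @ 78/7 + 91.185ms (1/7)
8. 7203.647ms @ 79/7 + 91.185ms (1/7)
9. 7294.833ms @ 80/7 + 182.371ms (2/7)
10. 7477.204ms @ 82/7 + 91.185ms (1/7)
11. 7568.389ms @ 83/7 + 91.185ms (1/7)
12. 7659.574ms @ 12 + 1914.894ms (3)
13. 9574.468ms @ 15 + 638.298ms (1)

note 12 onset = 12b = 7659.574ms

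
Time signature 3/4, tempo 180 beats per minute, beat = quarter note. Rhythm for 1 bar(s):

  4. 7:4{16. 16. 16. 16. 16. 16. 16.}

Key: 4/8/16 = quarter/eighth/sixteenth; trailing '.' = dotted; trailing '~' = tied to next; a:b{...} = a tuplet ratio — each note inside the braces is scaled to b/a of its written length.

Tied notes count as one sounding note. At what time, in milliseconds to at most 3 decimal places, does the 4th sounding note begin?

1. 0.0ms @ 0 + 500.0ms (3/2)
2. 500.0ms @ 3/2 + 71.429ms (3/14)
3. 571.429ms @ 12/7 + 71.429ms (3/14)
4. 642.857ms @ 27/14 + 71.429ms (3/14)
5. 714.286ms @ 15/7 + 71.429ms (3/14)
6. 785.714ms @ 33/14 + 71.429ms (3/14)
7. 857.143ms @ 18/7 + 71.429ms (3/14)
8. 928.571ms @ 39/14 + 71.429ms (3/14)

note 4 onset = 27/14b = 642.857ms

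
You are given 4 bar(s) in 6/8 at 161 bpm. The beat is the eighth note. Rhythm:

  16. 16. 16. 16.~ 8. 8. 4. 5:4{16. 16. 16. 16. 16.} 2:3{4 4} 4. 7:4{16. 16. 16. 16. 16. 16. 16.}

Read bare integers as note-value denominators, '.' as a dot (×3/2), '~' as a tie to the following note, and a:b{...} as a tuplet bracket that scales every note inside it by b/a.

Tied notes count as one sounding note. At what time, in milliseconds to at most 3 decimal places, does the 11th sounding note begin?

note 11 onset = 57/5b = 4248.447ms

1. 0.0ms @ 0 + 279.503ms (3/4)
2. 279.503ms @ 3/4 + 279.503ms (3/4)
3. 559.006ms @ 3/2 + 279.503ms (3/4)
4. 838.509ms @ 9/4 + 838.509ms (9/4)
5. 1677.019ms @ 9/2 + 559.006ms (3/2)
6. 2236.025ms @ 6 + 1118.012ms (3)
7. 3354.037ms @ 9 + 223.602ms (3/5)
8. 3577.64ms @ 48/5 + 223.602ms (3/5)
9. 3801.242ms @ 51/5 + 223.602ms (3/5)
10. 4024.845ms @ 54/5 + 223.602ms (3/5)
11. 4248.447ms @ 57/5 + 223.602ms (3/5)
12. 4472.05ms @ 12 + 1118.012ms (3)
13. 5590.062ms @ 15 + 1118.012ms (3)
14. 6708.075ms @ 18 + 1118.012ms (3)
15. 7826.087ms @ 21 + 159.716ms (3/7)
16. 7985.803ms @ 150/7 + 159.716ms (3/7)
17. 8145.519ms @ 153/7 + 159.716ms (3/7)
18. 8305.235ms @ 156/7 + 159.716ms (3/7)
19. 8464.951ms @ 159/7 + 159.716ms (3/7)
20. 8624.667ms @ 162/7 + 159.716ms (3/7)
21. 8784.383ms @ 165/7 + 159.716ms (3/7)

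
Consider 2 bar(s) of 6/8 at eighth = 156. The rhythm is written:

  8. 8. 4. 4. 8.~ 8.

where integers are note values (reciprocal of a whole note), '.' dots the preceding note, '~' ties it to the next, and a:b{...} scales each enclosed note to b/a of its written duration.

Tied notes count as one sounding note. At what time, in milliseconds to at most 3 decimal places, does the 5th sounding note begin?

note 5 onset = 9b = 3461.538ms

1. 0.0ms @ 0 + 576.923ms (3/2)
2. 576.923ms @ 3/2 + 576.923ms (3/2)
3. 1153.846ms @ 3 + 1153.846ms (3)
4. 2307.692ms @ 6 + 1153.846ms (3)
5. 3461.538ms @ 9 + 1153.846ms (3)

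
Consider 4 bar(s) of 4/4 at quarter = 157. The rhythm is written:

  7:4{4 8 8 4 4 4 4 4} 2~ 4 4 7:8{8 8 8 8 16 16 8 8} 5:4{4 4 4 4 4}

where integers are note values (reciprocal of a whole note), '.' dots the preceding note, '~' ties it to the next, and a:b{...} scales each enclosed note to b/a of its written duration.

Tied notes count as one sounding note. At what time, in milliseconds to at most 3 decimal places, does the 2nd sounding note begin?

note 2 onset = 4/7b = 218.38ms

1. 0.0ms @ 0 + 218.38ms (4/7)
2. 218.38ms @ 4/7 + 109.19ms (2/7)
3. 327.571ms @ 6/7 + 109.19ms (2/7)
4. 436.761ms @ 8/7 + 218.38ms (4/7)
5. 655.141ms @ 12/7 + 218.38ms (4/7)
6. 873.521ms @ 16/7 + 218.38ms (4/7)
7. 1091.902ms @ 20/7 + 218.38ms (4/7)
8. 1310.282ms @ 24/7 + 218.38ms (4/7)
9. 1528.662ms @ 4 + 1146.497ms (3)
10. 2675.159ms @ 7 + 382.166ms (1)
11. 3057.325ms @ 8 + 218.38ms (4/7)
12. 3275.705ms @ 60/7 + 218.38ms (4/7)
13. 3494.086ms @ 64/7 + 218.38ms (4/7)
14. 3712.466ms @ 68/7 + 218.38ms (4/7)
15. 3930.846ms @ 72/7 + 109.19ms (2/7)
16. 4040.036ms @ 74/7 + 109.19ms (2/7)
17. 4149.227ms @ 76/7 + 218.38ms (4/7)
18. 4367.607ms @ 80/7 + 218.38ms (4/7)
19. 4585.987ms @ 12 + 305.732ms (4/5)
20. 4891.72ms @ 64/5 + 305.732ms (4/5)
21. 5197.452ms @ 68/5 + 305.732ms (4/5)
22. 5503.185ms @ 72/5 + 305.732ms (4/5)
23. 5808.917ms @ 76/5 + 305.732ms (4/5)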